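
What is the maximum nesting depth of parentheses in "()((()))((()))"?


Input: "()((()))((()))"
Tracking depth:
  Position 0 '(': depth becomes 1
  Position 1 ')': depth becomes 0
  Position 2 '(': depth becomes 1
  Position 3 '(': depth becomes 2
  Position 4 '(': depth becomes 3
  Position 5 ')': depth becomes 2
  Position 6 ')': depth becomes 1
  Position 7 ')': depth becomes 0
  Position 8 '(': depth becomes 1
  Position 9 '(': depth becomes 2
  Position 10 '(': depth becomes 3
  Position 11 ')': depth becomes 2
  Position 12 ')': depth becomes 1
  Position 13 ')': depth becomes 0
Maximum depth reached: 3

3


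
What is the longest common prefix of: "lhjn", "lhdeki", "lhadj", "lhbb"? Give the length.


Words: lhjn, lhdeki, lhadj, lhbb
  Position 0: all 'l' => match
  Position 1: all 'h' => match
  Position 2: ('j', 'd', 'a', 'b') => mismatch, stop
LCP = "lh" (length 2)

2


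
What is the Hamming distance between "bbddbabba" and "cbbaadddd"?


Comparing "bbddbabba" and "cbbaadddd" position by position:
  Position 0: 'b' vs 'c' => differ
  Position 1: 'b' vs 'b' => same
  Position 2: 'd' vs 'b' => differ
  Position 3: 'd' vs 'a' => differ
  Position 4: 'b' vs 'a' => differ
  Position 5: 'a' vs 'd' => differ
  Position 6: 'b' vs 'd' => differ
  Position 7: 'b' vs 'd' => differ
  Position 8: 'a' vs 'd' => differ
Total differences (Hamming distance): 8

8


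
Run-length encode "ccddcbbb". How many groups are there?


Input: ccddcbbb
Scanning for consecutive runs:
  Group 1: 'c' x 2 (positions 0-1)
  Group 2: 'd' x 2 (positions 2-3)
  Group 3: 'c' x 1 (positions 4-4)
  Group 4: 'b' x 3 (positions 5-7)
Total groups: 4

4


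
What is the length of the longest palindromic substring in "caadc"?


Input: "caadc"
Checking substrings for palindromes:
  [1:3] "aa" (len 2) => palindrome
Longest palindromic substring: "aa" with length 2

2


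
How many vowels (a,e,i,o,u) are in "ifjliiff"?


Input: ifjliiff
Checking each character:
  'i' at position 0: vowel (running total: 1)
  'f' at position 1: consonant
  'j' at position 2: consonant
  'l' at position 3: consonant
  'i' at position 4: vowel (running total: 2)
  'i' at position 5: vowel (running total: 3)
  'f' at position 6: consonant
  'f' at position 7: consonant
Total vowels: 3

3


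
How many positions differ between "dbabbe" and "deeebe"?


Comparing "dbabbe" and "deeebe" position by position:
  Position 0: 'd' vs 'd' => same
  Position 1: 'b' vs 'e' => DIFFER
  Position 2: 'a' vs 'e' => DIFFER
  Position 3: 'b' vs 'e' => DIFFER
  Position 4: 'b' vs 'b' => same
  Position 5: 'e' vs 'e' => same
Positions that differ: 3

3


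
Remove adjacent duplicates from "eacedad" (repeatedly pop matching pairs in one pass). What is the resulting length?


Input: eacedad
Stack-based adjacent duplicate removal:
  Read 'e': push. Stack: e
  Read 'a': push. Stack: ea
  Read 'c': push. Stack: eac
  Read 'e': push. Stack: eace
  Read 'd': push. Stack: eaced
  Read 'a': push. Stack: eaceda
  Read 'd': push. Stack: eacedad
Final stack: "eacedad" (length 7)

7


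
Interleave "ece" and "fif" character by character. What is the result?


Interleaving "ece" and "fif":
  Position 0: 'e' from first, 'f' from second => "ef"
  Position 1: 'c' from first, 'i' from second => "ci"
  Position 2: 'e' from first, 'f' from second => "ef"
Result: efcief

efcief


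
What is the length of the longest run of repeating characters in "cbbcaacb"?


Input: "cbbcaacb"
Scanning for longest run:
  Position 1 ('b'): new char, reset run to 1
  Position 2 ('b'): continues run of 'b', length=2
  Position 3 ('c'): new char, reset run to 1
  Position 4 ('a'): new char, reset run to 1
  Position 5 ('a'): continues run of 'a', length=2
  Position 6 ('c'): new char, reset run to 1
  Position 7 ('b'): new char, reset run to 1
Longest run: 'b' with length 2

2


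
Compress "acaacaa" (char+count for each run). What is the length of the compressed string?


Input: acaacaa
Runs:
  'a' x 1 => "a1"
  'c' x 1 => "c1"
  'a' x 2 => "a2"
  'c' x 1 => "c1"
  'a' x 2 => "a2"
Compressed: "a1c1a2c1a2"
Compressed length: 10

10


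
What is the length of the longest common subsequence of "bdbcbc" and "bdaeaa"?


LCS of "bdbcbc" and "bdaeaa"
DP table:
           b    d    a    e    a    a
      0    0    0    0    0    0    0
  b   0    1    1    1    1    1    1
  d   0    1    2    2    2    2    2
  b   0    1    2    2    2    2    2
  c   0    1    2    2    2    2    2
  b   0    1    2    2    2    2    2
  c   0    1    2    2    2    2    2
LCS length = dp[6][6] = 2

2


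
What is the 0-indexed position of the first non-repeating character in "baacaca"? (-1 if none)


Input: baacaca
Character frequencies:
  'a': 4
  'b': 1
  'c': 2
Scanning left to right for freq == 1:
  Position 0 ('b'): unique! => answer = 0

0


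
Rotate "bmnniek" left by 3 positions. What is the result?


Input: "bmnniek", rotate left by 3
First 3 characters: "bmn"
Remaining characters: "niek"
Concatenate remaining + first: "niek" + "bmn" = "niekbmn"

niekbmn


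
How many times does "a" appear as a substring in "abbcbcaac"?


Searching for "a" in "abbcbcaac"
Scanning each position:
  Position 0: "a" => MATCH
  Position 1: "b" => no
  Position 2: "b" => no
  Position 3: "c" => no
  Position 4: "b" => no
  Position 5: "c" => no
  Position 6: "a" => MATCH
  Position 7: "a" => MATCH
  Position 8: "c" => no
Total occurrences: 3

3


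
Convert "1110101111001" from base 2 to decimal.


Input: "1110101111001" in base 2
Positional expansion:
  Digit '1' (value 1) x 2^12 = 4096
  Digit '1' (value 1) x 2^11 = 2048
  Digit '1' (value 1) x 2^10 = 1024
  Digit '0' (value 0) x 2^9 = 0
  Digit '1' (value 1) x 2^8 = 256
  Digit '0' (value 0) x 2^7 = 0
  Digit '1' (value 1) x 2^6 = 64
  Digit '1' (value 1) x 2^5 = 32
  Digit '1' (value 1) x 2^4 = 16
  Digit '1' (value 1) x 2^3 = 8
  Digit '0' (value 0) x 2^2 = 0
  Digit '0' (value 0) x 2^1 = 0
  Digit '1' (value 1) x 2^0 = 1
Sum = 7545

7545


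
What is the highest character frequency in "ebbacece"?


Input: ebbacece
Character counts:
  'a': 1
  'b': 2
  'c': 2
  'e': 3
Maximum frequency: 3

3


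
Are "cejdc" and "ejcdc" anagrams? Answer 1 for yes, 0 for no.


Strings: "cejdc", "ejcdc"
Sorted first:  ccdej
Sorted second: ccdej
Sorted forms match => anagrams

1


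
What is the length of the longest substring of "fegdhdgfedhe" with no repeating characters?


Input: "fegdhdgfedhe"
Sliding window (track last position of each char):
  Position 0 ('f'): window [0,0] length 1 -- new best
  Position 1 ('e'): window [0,1] length 2 -- new best
  Position 2 ('g'): window [0,2] length 3 -- new best
  Position 3 ('d'): window [0,3] length 4 -- new best
  Position 4 ('h'): window [0,4] length 5 -- new best
  Position 5 ('d'): repeat (last at 3), move window start to 4
  Position 5 ('d'): window [4,5] length 2
  Position 6 ('g'): window [4,6] length 3
  Position 7 ('f'): window [4,7] length 4
  Position 8 ('e'): window [4,8] length 5
  Position 9 ('d'): repeat (last at 5), move window start to 6
  Position 9 ('d'): window [6,9] length 4
  Position 10 ('h'): window [6,10] length 5
  Position 11 ('e'): repeat (last at 8), move window start to 9
  Position 11 ('e'): window [9,11] length 3
Longest substring with no repeats: "fegdh" with length 5

5


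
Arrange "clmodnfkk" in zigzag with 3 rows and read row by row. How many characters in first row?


Zigzag "clmodnfkk" into 3 rows:
Placing characters:
  'c' => row 0
  'l' => row 1
  'm' => row 2
  'o' => row 1
  'd' => row 0
  'n' => row 1
  'f' => row 2
  'k' => row 1
  'k' => row 0
Rows:
  Row 0: "cdk"
  Row 1: "lonk"
  Row 2: "mf"
First row length: 3

3


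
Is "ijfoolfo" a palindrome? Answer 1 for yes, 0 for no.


Input: ijfoolfo
Reversed: ofloofji
  Compare pos 0 ('i') with pos 7 ('o'): MISMATCH
  Compare pos 1 ('j') with pos 6 ('f'): MISMATCH
  Compare pos 2 ('f') with pos 5 ('l'): MISMATCH
  Compare pos 3 ('o') with pos 4 ('o'): match
Result: not a palindrome

0


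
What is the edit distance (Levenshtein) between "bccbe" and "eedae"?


Computing edit distance: "bccbe" -> "eedae"
DP table:
           e    e    d    a    e
      0    1    2    3    4    5
  b   1    1    2    3    4    5
  c   2    2    2    3    4    5
  c   3    3    3    3    4    5
  b   4    4    4    4    4    5
  e   5    4    4    5    5    4
Edit distance = dp[5][5] = 4

4


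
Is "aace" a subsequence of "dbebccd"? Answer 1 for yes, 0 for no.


Check if "aace" is a subsequence of "dbebccd"
Greedy scan:
  Position 0 ('d'): no match needed
  Position 1 ('b'): no match needed
  Position 2 ('e'): no match needed
  Position 3 ('b'): no match needed
  Position 4 ('c'): no match needed
  Position 5 ('c'): no match needed
  Position 6 ('d'): no match needed
Only matched 0/4 characters => not a subsequence

0


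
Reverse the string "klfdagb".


Input: klfdagb
Reading characters right to left:
  Position 6: 'b'
  Position 5: 'g'
  Position 4: 'a'
  Position 3: 'd'
  Position 2: 'f'
  Position 1: 'l'
  Position 0: 'k'
Reversed: bgadflk

bgadflk


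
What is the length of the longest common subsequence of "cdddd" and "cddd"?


LCS of "cdddd" and "cddd"
DP table:
           c    d    d    d
      0    0    0    0    0
  c   0    1    1    1    1
  d   0    1    2    2    2
  d   0    1    2    3    3
  d   0    1    2    3    4
  d   0    1    2    3    4
LCS length = dp[5][4] = 4

4


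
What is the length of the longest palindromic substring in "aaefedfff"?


Input: "aaefedfff"
Checking substrings for palindromes:
  [2:5] "efe" (len 3) => palindrome
  [6:9] "fff" (len 3) => palindrome
  [0:2] "aa" (len 2) => palindrome
  [6:8] "ff" (len 2) => palindrome
  [7:9] "ff" (len 2) => palindrome
Longest palindromic substring: "efe" with length 3

3


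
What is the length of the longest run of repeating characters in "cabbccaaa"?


Input: "cabbccaaa"
Scanning for longest run:
  Position 1 ('a'): new char, reset run to 1
  Position 2 ('b'): new char, reset run to 1
  Position 3 ('b'): continues run of 'b', length=2
  Position 4 ('c'): new char, reset run to 1
  Position 5 ('c'): continues run of 'c', length=2
  Position 6 ('a'): new char, reset run to 1
  Position 7 ('a'): continues run of 'a', length=2
  Position 8 ('a'): continues run of 'a', length=3
Longest run: 'a' with length 3

3


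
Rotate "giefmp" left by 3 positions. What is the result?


Input: "giefmp", rotate left by 3
First 3 characters: "gie"
Remaining characters: "fmp"
Concatenate remaining + first: "fmp" + "gie" = "fmpgie"

fmpgie


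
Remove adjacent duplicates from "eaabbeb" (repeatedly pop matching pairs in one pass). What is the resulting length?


Input: eaabbeb
Stack-based adjacent duplicate removal:
  Read 'e': push. Stack: e
  Read 'a': push. Stack: ea
  Read 'a': matches stack top 'a' => pop. Stack: e
  Read 'b': push. Stack: eb
  Read 'b': matches stack top 'b' => pop. Stack: e
  Read 'e': matches stack top 'e' => pop. Stack: (empty)
  Read 'b': push. Stack: b
Final stack: "b" (length 1)

1


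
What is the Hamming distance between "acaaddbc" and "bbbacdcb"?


Comparing "acaaddbc" and "bbbacdcb" position by position:
  Position 0: 'a' vs 'b' => differ
  Position 1: 'c' vs 'b' => differ
  Position 2: 'a' vs 'b' => differ
  Position 3: 'a' vs 'a' => same
  Position 4: 'd' vs 'c' => differ
  Position 5: 'd' vs 'd' => same
  Position 6: 'b' vs 'c' => differ
  Position 7: 'c' vs 'b' => differ
Total differences (Hamming distance): 6

6


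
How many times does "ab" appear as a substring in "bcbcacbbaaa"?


Searching for "ab" in "bcbcacbbaaa"
Scanning each position:
  Position 0: "bc" => no
  Position 1: "cb" => no
  Position 2: "bc" => no
  Position 3: "ca" => no
  Position 4: "ac" => no
  Position 5: "cb" => no
  Position 6: "bb" => no
  Position 7: "ba" => no
  Position 8: "aa" => no
  Position 9: "aa" => no
Total occurrences: 0

0


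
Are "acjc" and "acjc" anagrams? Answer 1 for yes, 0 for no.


Strings: "acjc", "acjc"
Sorted first:  accj
Sorted second: accj
Sorted forms match => anagrams

1


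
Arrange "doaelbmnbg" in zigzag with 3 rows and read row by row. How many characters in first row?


Zigzag "doaelbmnbg" into 3 rows:
Placing characters:
  'd' => row 0
  'o' => row 1
  'a' => row 2
  'e' => row 1
  'l' => row 0
  'b' => row 1
  'm' => row 2
  'n' => row 1
  'b' => row 0
  'g' => row 1
Rows:
  Row 0: "dlb"
  Row 1: "oebng"
  Row 2: "am"
First row length: 3

3


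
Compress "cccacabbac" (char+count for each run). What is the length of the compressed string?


Input: cccacabbac
Runs:
  'c' x 3 => "c3"
  'a' x 1 => "a1"
  'c' x 1 => "c1"
  'a' x 1 => "a1"
  'b' x 2 => "b2"
  'a' x 1 => "a1"
  'c' x 1 => "c1"
Compressed: "c3a1c1a1b2a1c1"
Compressed length: 14

14


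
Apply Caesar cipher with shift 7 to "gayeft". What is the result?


Caesar cipher: shift "gayeft" by 7
  'g' (pos 6) + 7 = pos 13 = 'n'
  'a' (pos 0) + 7 = pos 7 = 'h'
  'y' (pos 24) + 7 = pos 5 = 'f'
  'e' (pos 4) + 7 = pos 11 = 'l'
  'f' (pos 5) + 7 = pos 12 = 'm'
  't' (pos 19) + 7 = pos 0 = 'a'
Result: nhflma

nhflma


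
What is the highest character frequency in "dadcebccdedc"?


Input: dadcebccdedc
Character counts:
  'a': 1
  'b': 1
  'c': 4
  'd': 4
  'e': 2
Maximum frequency: 4

4


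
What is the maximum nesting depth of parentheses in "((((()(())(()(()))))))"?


Input: "((((()(())(()(()))))))"
Tracking depth:
  Position 0 '(': depth becomes 1
  Position 1 '(': depth becomes 2
  Position 2 '(': depth becomes 3
  Position 3 '(': depth becomes 4
  Position 4 '(': depth becomes 5
  Position 5 ')': depth becomes 4
  Position 6 '(': depth becomes 5
  Position 7 '(': depth becomes 6
  Position 8 ')': depth becomes 5
  Position 9 ')': depth becomes 4
  Position 10 '(': depth becomes 5
  Position 11 '(': depth becomes 6
  Position 12 ')': depth becomes 5
  Position 13 '(': depth becomes 6
  Position 14 '(': depth becomes 7
  Position 15 ')': depth becomes 6
  Position 16 ')': depth becomes 5
  Position 17 ')': depth becomes 4
  Position 18 ')': depth becomes 3
  Position 19 ')': depth becomes 2
  Position 20 ')': depth becomes 1
  Position 21 ')': depth becomes 0
Maximum depth reached: 7

7


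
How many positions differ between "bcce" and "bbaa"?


Comparing "bcce" and "bbaa" position by position:
  Position 0: 'b' vs 'b' => same
  Position 1: 'c' vs 'b' => DIFFER
  Position 2: 'c' vs 'a' => DIFFER
  Position 3: 'e' vs 'a' => DIFFER
Positions that differ: 3

3


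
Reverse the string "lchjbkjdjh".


Input: lchjbkjdjh
Reading characters right to left:
  Position 9: 'h'
  Position 8: 'j'
  Position 7: 'd'
  Position 6: 'j'
  Position 5: 'k'
  Position 4: 'b'
  Position 3: 'j'
  Position 2: 'h'
  Position 1: 'c'
  Position 0: 'l'
Reversed: hjdjkbjhcl

hjdjkbjhcl


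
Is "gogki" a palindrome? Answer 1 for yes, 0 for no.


Input: gogki
Reversed: ikgog
  Compare pos 0 ('g') with pos 4 ('i'): MISMATCH
  Compare pos 1 ('o') with pos 3 ('k'): MISMATCH
Result: not a palindrome

0


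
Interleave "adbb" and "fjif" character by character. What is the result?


Interleaving "adbb" and "fjif":
  Position 0: 'a' from first, 'f' from second => "af"
  Position 1: 'd' from first, 'j' from second => "dj"
  Position 2: 'b' from first, 'i' from second => "bi"
  Position 3: 'b' from first, 'f' from second => "bf"
Result: afdjbibf

afdjbibf


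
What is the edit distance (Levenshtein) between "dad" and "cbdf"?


Computing edit distance: "dad" -> "cbdf"
DP table:
           c    b    d    f
      0    1    2    3    4
  d   1    1    2    2    3
  a   2    2    2    3    3
  d   3    3    3    2    3
Edit distance = dp[3][4] = 3

3


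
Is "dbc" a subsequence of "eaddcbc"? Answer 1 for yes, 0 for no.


Check if "dbc" is a subsequence of "eaddcbc"
Greedy scan:
  Position 0 ('e'): no match needed
  Position 1 ('a'): no match needed
  Position 2 ('d'): matches sub[0] = 'd'
  Position 3 ('d'): no match needed
  Position 4 ('c'): no match needed
  Position 5 ('b'): matches sub[1] = 'b'
  Position 6 ('c'): matches sub[2] = 'c'
All 3 characters matched => is a subsequence

1


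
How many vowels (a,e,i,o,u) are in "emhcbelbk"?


Input: emhcbelbk
Checking each character:
  'e' at position 0: vowel (running total: 1)
  'm' at position 1: consonant
  'h' at position 2: consonant
  'c' at position 3: consonant
  'b' at position 4: consonant
  'e' at position 5: vowel (running total: 2)
  'l' at position 6: consonant
  'b' at position 7: consonant
  'k' at position 8: consonant
Total vowels: 2

2


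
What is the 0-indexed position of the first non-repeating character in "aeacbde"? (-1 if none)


Input: aeacbde
Character frequencies:
  'a': 2
  'b': 1
  'c': 1
  'd': 1
  'e': 2
Scanning left to right for freq == 1:
  Position 0 ('a'): freq=2, skip
  Position 1 ('e'): freq=2, skip
  Position 2 ('a'): freq=2, skip
  Position 3 ('c'): unique! => answer = 3

3


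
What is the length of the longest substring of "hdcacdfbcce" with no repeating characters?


Input: "hdcacdfbcce"
Sliding window (track last position of each char):
  Position 0 ('h'): window [0,0] length 1 -- new best
  Position 1 ('d'): window [0,1] length 2 -- new best
  Position 2 ('c'): window [0,2] length 3 -- new best
  Position 3 ('a'): window [0,3] length 4 -- new best
  Position 4 ('c'): repeat (last at 2), move window start to 3
  Position 4 ('c'): window [3,4] length 2
  Position 5 ('d'): window [3,5] length 3
  Position 6 ('f'): window [3,6] length 4
  Position 7 ('b'): window [3,7] length 5 -- new best
  Position 8 ('c'): repeat (last at 4), move window start to 5
  Position 8 ('c'): window [5,8] length 4
  Position 9 ('c'): repeat (last at 8), move window start to 9
  Position 9 ('c'): window [9,9] length 1
  Position 10 ('e'): window [9,10] length 2
Longest substring with no repeats: "acdfb" with length 5

5


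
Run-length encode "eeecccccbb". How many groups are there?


Input: eeecccccbb
Scanning for consecutive runs:
  Group 1: 'e' x 3 (positions 0-2)
  Group 2: 'c' x 5 (positions 3-7)
  Group 3: 'b' x 2 (positions 8-9)
Total groups: 3

3


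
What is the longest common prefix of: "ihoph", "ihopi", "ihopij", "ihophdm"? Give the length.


Words: ihoph, ihopi, ihopij, ihophdm
  Position 0: all 'i' => match
  Position 1: all 'h' => match
  Position 2: all 'o' => match
  Position 3: all 'p' => match
  Position 4: ('h', 'i', 'i', 'h') => mismatch, stop
LCP = "ihop" (length 4)

4


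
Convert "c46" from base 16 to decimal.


Input: "c46" in base 16
Positional expansion:
  Digit 'c' (value 12) x 16^2 = 3072
  Digit '4' (value 4) x 16^1 = 64
  Digit '6' (value 6) x 16^0 = 6
Sum = 3142

3142


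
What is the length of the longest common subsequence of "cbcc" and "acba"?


LCS of "cbcc" and "acba"
DP table:
           a    c    b    a
      0    0    0    0    0
  c   0    0    1    1    1
  b   0    0    1    2    2
  c   0    0    1    2    2
  c   0    0    1    2    2
LCS length = dp[4][4] = 2

2


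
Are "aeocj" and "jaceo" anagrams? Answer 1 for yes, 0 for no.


Strings: "aeocj", "jaceo"
Sorted first:  acejo
Sorted second: acejo
Sorted forms match => anagrams

1


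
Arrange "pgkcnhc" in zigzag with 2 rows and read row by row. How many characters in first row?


Zigzag "pgkcnhc" into 2 rows:
Placing characters:
  'p' => row 0
  'g' => row 1
  'k' => row 0
  'c' => row 1
  'n' => row 0
  'h' => row 1
  'c' => row 0
Rows:
  Row 0: "pknc"
  Row 1: "gch"
First row length: 4

4


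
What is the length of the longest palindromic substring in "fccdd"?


Input: "fccdd"
Checking substrings for palindromes:
  [1:3] "cc" (len 2) => palindrome
  [3:5] "dd" (len 2) => palindrome
Longest palindromic substring: "cc" with length 2

2


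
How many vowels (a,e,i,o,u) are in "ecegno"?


Input: ecegno
Checking each character:
  'e' at position 0: vowel (running total: 1)
  'c' at position 1: consonant
  'e' at position 2: vowel (running total: 2)
  'g' at position 3: consonant
  'n' at position 4: consonant
  'o' at position 5: vowel (running total: 3)
Total vowels: 3

3


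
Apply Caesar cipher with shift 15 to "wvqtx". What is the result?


Caesar cipher: shift "wvqtx" by 15
  'w' (pos 22) + 15 = pos 11 = 'l'
  'v' (pos 21) + 15 = pos 10 = 'k'
  'q' (pos 16) + 15 = pos 5 = 'f'
  't' (pos 19) + 15 = pos 8 = 'i'
  'x' (pos 23) + 15 = pos 12 = 'm'
Result: lkfim

lkfim


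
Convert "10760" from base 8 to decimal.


Input: "10760" in base 8
Positional expansion:
  Digit '1' (value 1) x 8^4 = 4096
  Digit '0' (value 0) x 8^3 = 0
  Digit '7' (value 7) x 8^2 = 448
  Digit '6' (value 6) x 8^1 = 48
  Digit '0' (value 0) x 8^0 = 0
Sum = 4592

4592


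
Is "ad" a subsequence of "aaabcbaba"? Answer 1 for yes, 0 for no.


Check if "ad" is a subsequence of "aaabcbaba"
Greedy scan:
  Position 0 ('a'): matches sub[0] = 'a'
  Position 1 ('a'): no match needed
  Position 2 ('a'): no match needed
  Position 3 ('b'): no match needed
  Position 4 ('c'): no match needed
  Position 5 ('b'): no match needed
  Position 6 ('a'): no match needed
  Position 7 ('b'): no match needed
  Position 8 ('a'): no match needed
Only matched 1/2 characters => not a subsequence

0


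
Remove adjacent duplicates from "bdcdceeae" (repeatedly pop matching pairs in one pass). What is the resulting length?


Input: bdcdceeae
Stack-based adjacent duplicate removal:
  Read 'b': push. Stack: b
  Read 'd': push. Stack: bd
  Read 'c': push. Stack: bdc
  Read 'd': push. Stack: bdcd
  Read 'c': push. Stack: bdcdc
  Read 'e': push. Stack: bdcdce
  Read 'e': matches stack top 'e' => pop. Stack: bdcdc
  Read 'a': push. Stack: bdcdca
  Read 'e': push. Stack: bdcdcae
Final stack: "bdcdcae" (length 7)

7


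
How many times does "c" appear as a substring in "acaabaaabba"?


Searching for "c" in "acaabaaabba"
Scanning each position:
  Position 0: "a" => no
  Position 1: "c" => MATCH
  Position 2: "a" => no
  Position 3: "a" => no
  Position 4: "b" => no
  Position 5: "a" => no
  Position 6: "a" => no
  Position 7: "a" => no
  Position 8: "b" => no
  Position 9: "b" => no
  Position 10: "a" => no
Total occurrences: 1

1


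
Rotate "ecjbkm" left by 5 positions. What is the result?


Input: "ecjbkm", rotate left by 5
First 5 characters: "ecjbk"
Remaining characters: "m"
Concatenate remaining + first: "m" + "ecjbk" = "mecjbk"

mecjbk


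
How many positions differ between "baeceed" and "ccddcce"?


Comparing "baeceed" and "ccddcce" position by position:
  Position 0: 'b' vs 'c' => DIFFER
  Position 1: 'a' vs 'c' => DIFFER
  Position 2: 'e' vs 'd' => DIFFER
  Position 3: 'c' vs 'd' => DIFFER
  Position 4: 'e' vs 'c' => DIFFER
  Position 5: 'e' vs 'c' => DIFFER
  Position 6: 'd' vs 'e' => DIFFER
Positions that differ: 7

7


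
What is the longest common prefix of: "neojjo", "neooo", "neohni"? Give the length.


Words: neojjo, neooo, neohni
  Position 0: all 'n' => match
  Position 1: all 'e' => match
  Position 2: all 'o' => match
  Position 3: ('j', 'o', 'h') => mismatch, stop
LCP = "neo" (length 3)

3


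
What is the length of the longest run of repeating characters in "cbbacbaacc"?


Input: "cbbacbaacc"
Scanning for longest run:
  Position 1 ('b'): new char, reset run to 1
  Position 2 ('b'): continues run of 'b', length=2
  Position 3 ('a'): new char, reset run to 1
  Position 4 ('c'): new char, reset run to 1
  Position 5 ('b'): new char, reset run to 1
  Position 6 ('a'): new char, reset run to 1
  Position 7 ('a'): continues run of 'a', length=2
  Position 8 ('c'): new char, reset run to 1
  Position 9 ('c'): continues run of 'c', length=2
Longest run: 'b' with length 2

2


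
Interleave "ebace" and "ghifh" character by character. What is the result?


Interleaving "ebace" and "ghifh":
  Position 0: 'e' from first, 'g' from second => "eg"
  Position 1: 'b' from first, 'h' from second => "bh"
  Position 2: 'a' from first, 'i' from second => "ai"
  Position 3: 'c' from first, 'f' from second => "cf"
  Position 4: 'e' from first, 'h' from second => "eh"
Result: egbhaicfeh

egbhaicfeh


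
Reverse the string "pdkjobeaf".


Input: pdkjobeaf
Reading characters right to left:
  Position 8: 'f'
  Position 7: 'a'
  Position 6: 'e'
  Position 5: 'b'
  Position 4: 'o'
  Position 3: 'j'
  Position 2: 'k'
  Position 1: 'd'
  Position 0: 'p'
Reversed: faebojkdp

faebojkdp


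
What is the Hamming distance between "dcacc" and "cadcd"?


Comparing "dcacc" and "cadcd" position by position:
  Position 0: 'd' vs 'c' => differ
  Position 1: 'c' vs 'a' => differ
  Position 2: 'a' vs 'd' => differ
  Position 3: 'c' vs 'c' => same
  Position 4: 'c' vs 'd' => differ
Total differences (Hamming distance): 4

4


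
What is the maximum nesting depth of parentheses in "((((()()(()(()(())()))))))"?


Input: "((((()()(()(()(())()))))))"
Tracking depth:
  Position 0 '(': depth becomes 1
  Position 1 '(': depth becomes 2
  Position 2 '(': depth becomes 3
  Position 3 '(': depth becomes 4
  Position 4 '(': depth becomes 5
  Position 5 ')': depth becomes 4
  Position 6 '(': depth becomes 5
  Position 7 ')': depth becomes 4
  Position 8 '(': depth becomes 5
  Position 9 '(': depth becomes 6
  Position 10 ')': depth becomes 5
  Position 11 '(': depth becomes 6
  Position 12 '(': depth becomes 7
  Position 13 ')': depth becomes 6
  Position 14 '(': depth becomes 7
  Position 15 '(': depth becomes 8
  Position 16 ')': depth becomes 7
  Position 17 ')': depth becomes 6
  Position 18 '(': depth becomes 7
  Position 19 ')': depth becomes 6
  Position 20 ')': depth becomes 5
  Position 21 ')': depth becomes 4
  Position 22 ')': depth becomes 3
  Position 23 ')': depth becomes 2
  Position 24 ')': depth becomes 1
  Position 25 ')': depth becomes 0
Maximum depth reached: 8

8


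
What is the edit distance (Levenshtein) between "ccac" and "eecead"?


Computing edit distance: "ccac" -> "eecead"
DP table:
           e    e    c    e    a    d
      0    1    2    3    4    5    6
  c   1    1    2    2    3    4    5
  c   2    2    2    2    3    4    5
  a   3    3    3    3    3    3    4
  c   4    4    4    3    4    4    4
Edit distance = dp[4][6] = 4

4


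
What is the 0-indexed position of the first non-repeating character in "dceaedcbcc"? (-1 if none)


Input: dceaedcbcc
Character frequencies:
  'a': 1
  'b': 1
  'c': 4
  'd': 2
  'e': 2
Scanning left to right for freq == 1:
  Position 0 ('d'): freq=2, skip
  Position 1 ('c'): freq=4, skip
  Position 2 ('e'): freq=2, skip
  Position 3 ('a'): unique! => answer = 3

3


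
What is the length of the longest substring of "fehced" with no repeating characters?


Input: "fehced"
Sliding window (track last position of each char):
  Position 0 ('f'): window [0,0] length 1 -- new best
  Position 1 ('e'): window [0,1] length 2 -- new best
  Position 2 ('h'): window [0,2] length 3 -- new best
  Position 3 ('c'): window [0,3] length 4 -- new best
  Position 4 ('e'): repeat (last at 1), move window start to 2
  Position 4 ('e'): window [2,4] length 3
  Position 5 ('d'): window [2,5] length 4
Longest substring with no repeats: "fehc" with length 4

4


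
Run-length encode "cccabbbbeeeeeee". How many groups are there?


Input: cccabbbbeeeeeee
Scanning for consecutive runs:
  Group 1: 'c' x 3 (positions 0-2)
  Group 2: 'a' x 1 (positions 3-3)
  Group 3: 'b' x 4 (positions 4-7)
  Group 4: 'e' x 7 (positions 8-14)
Total groups: 4

4


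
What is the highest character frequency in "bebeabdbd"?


Input: bebeabdbd
Character counts:
  'a': 1
  'b': 4
  'd': 2
  'e': 2
Maximum frequency: 4

4


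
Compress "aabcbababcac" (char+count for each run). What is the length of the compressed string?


Input: aabcbababcac
Runs:
  'a' x 2 => "a2"
  'b' x 1 => "b1"
  'c' x 1 => "c1"
  'b' x 1 => "b1"
  'a' x 1 => "a1"
  'b' x 1 => "b1"
  'a' x 1 => "a1"
  'b' x 1 => "b1"
  'c' x 1 => "c1"
  'a' x 1 => "a1"
  'c' x 1 => "c1"
Compressed: "a2b1c1b1a1b1a1b1c1a1c1"
Compressed length: 22

22


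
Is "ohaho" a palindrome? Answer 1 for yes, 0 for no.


Input: ohaho
Reversed: ohaho
  Compare pos 0 ('o') with pos 4 ('o'): match
  Compare pos 1 ('h') with pos 3 ('h'): match
Result: palindrome

1


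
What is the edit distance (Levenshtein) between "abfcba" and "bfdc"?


Computing edit distance: "abfcba" -> "bfdc"
DP table:
           b    f    d    c
      0    1    2    3    4
  a   1    1    2    3    4
  b   2    1    2    3    4
  f   3    2    1    2    3
  c   4    3    2    2    2
  b   5    4    3    3    3
  a   6    5    4    4    4
Edit distance = dp[6][4] = 4

4


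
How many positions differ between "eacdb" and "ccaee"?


Comparing "eacdb" and "ccaee" position by position:
  Position 0: 'e' vs 'c' => DIFFER
  Position 1: 'a' vs 'c' => DIFFER
  Position 2: 'c' vs 'a' => DIFFER
  Position 3: 'd' vs 'e' => DIFFER
  Position 4: 'b' vs 'e' => DIFFER
Positions that differ: 5

5


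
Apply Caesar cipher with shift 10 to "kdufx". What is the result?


Caesar cipher: shift "kdufx" by 10
  'k' (pos 10) + 10 = pos 20 = 'u'
  'd' (pos 3) + 10 = pos 13 = 'n'
  'u' (pos 20) + 10 = pos 4 = 'e'
  'f' (pos 5) + 10 = pos 15 = 'p'
  'x' (pos 23) + 10 = pos 7 = 'h'
Result: uneph

uneph


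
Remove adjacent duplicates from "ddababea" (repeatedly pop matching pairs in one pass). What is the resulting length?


Input: ddababea
Stack-based adjacent duplicate removal:
  Read 'd': push. Stack: d
  Read 'd': matches stack top 'd' => pop. Stack: (empty)
  Read 'a': push. Stack: a
  Read 'b': push. Stack: ab
  Read 'a': push. Stack: aba
  Read 'b': push. Stack: abab
  Read 'e': push. Stack: ababe
  Read 'a': push. Stack: ababea
Final stack: "ababea" (length 6)

6


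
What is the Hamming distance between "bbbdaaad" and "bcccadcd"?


Comparing "bbbdaaad" and "bcccadcd" position by position:
  Position 0: 'b' vs 'b' => same
  Position 1: 'b' vs 'c' => differ
  Position 2: 'b' vs 'c' => differ
  Position 3: 'd' vs 'c' => differ
  Position 4: 'a' vs 'a' => same
  Position 5: 'a' vs 'd' => differ
  Position 6: 'a' vs 'c' => differ
  Position 7: 'd' vs 'd' => same
Total differences (Hamming distance): 5

5


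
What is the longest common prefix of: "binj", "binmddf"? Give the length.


Words: binj, binmddf
  Position 0: all 'b' => match
  Position 1: all 'i' => match
  Position 2: all 'n' => match
  Position 3: ('j', 'm') => mismatch, stop
LCP = "bin" (length 3)

3


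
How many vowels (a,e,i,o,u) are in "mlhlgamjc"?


Input: mlhlgamjc
Checking each character:
  'm' at position 0: consonant
  'l' at position 1: consonant
  'h' at position 2: consonant
  'l' at position 3: consonant
  'g' at position 4: consonant
  'a' at position 5: vowel (running total: 1)
  'm' at position 6: consonant
  'j' at position 7: consonant
  'c' at position 8: consonant
Total vowels: 1

1


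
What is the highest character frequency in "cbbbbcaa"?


Input: cbbbbcaa
Character counts:
  'a': 2
  'b': 4
  'c': 2
Maximum frequency: 4

4


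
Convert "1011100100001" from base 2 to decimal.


Input: "1011100100001" in base 2
Positional expansion:
  Digit '1' (value 1) x 2^12 = 4096
  Digit '0' (value 0) x 2^11 = 0
  Digit '1' (value 1) x 2^10 = 1024
  Digit '1' (value 1) x 2^9 = 512
  Digit '1' (value 1) x 2^8 = 256
  Digit '0' (value 0) x 2^7 = 0
  Digit '0' (value 0) x 2^6 = 0
  Digit '1' (value 1) x 2^5 = 32
  Digit '0' (value 0) x 2^4 = 0
  Digit '0' (value 0) x 2^3 = 0
  Digit '0' (value 0) x 2^2 = 0
  Digit '0' (value 0) x 2^1 = 0
  Digit '1' (value 1) x 2^0 = 1
Sum = 5921

5921


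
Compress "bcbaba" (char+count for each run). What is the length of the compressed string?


Input: bcbaba
Runs:
  'b' x 1 => "b1"
  'c' x 1 => "c1"
  'b' x 1 => "b1"
  'a' x 1 => "a1"
  'b' x 1 => "b1"
  'a' x 1 => "a1"
Compressed: "b1c1b1a1b1a1"
Compressed length: 12

12


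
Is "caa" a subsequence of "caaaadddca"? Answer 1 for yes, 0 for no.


Check if "caa" is a subsequence of "caaaadddca"
Greedy scan:
  Position 0 ('c'): matches sub[0] = 'c'
  Position 1 ('a'): matches sub[1] = 'a'
  Position 2 ('a'): matches sub[2] = 'a'
  Position 3 ('a'): no match needed
  Position 4 ('a'): no match needed
  Position 5 ('d'): no match needed
  Position 6 ('d'): no match needed
  Position 7 ('d'): no match needed
  Position 8 ('c'): no match needed
  Position 9 ('a'): no match needed
All 3 characters matched => is a subsequence

1


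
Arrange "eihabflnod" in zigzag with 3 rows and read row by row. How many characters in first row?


Zigzag "eihabflnod" into 3 rows:
Placing characters:
  'e' => row 0
  'i' => row 1
  'h' => row 2
  'a' => row 1
  'b' => row 0
  'f' => row 1
  'l' => row 2
  'n' => row 1
  'o' => row 0
  'd' => row 1
Rows:
  Row 0: "ebo"
  Row 1: "iafnd"
  Row 2: "hl"
First row length: 3

3


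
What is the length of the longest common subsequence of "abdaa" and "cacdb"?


LCS of "abdaa" and "cacdb"
DP table:
           c    a    c    d    b
      0    0    0    0    0    0
  a   0    0    1    1    1    1
  b   0    0    1    1    1    2
  d   0    0    1    1    2    2
  a   0    0    1    1    2    2
  a   0    0    1    1    2    2
LCS length = dp[5][5] = 2

2


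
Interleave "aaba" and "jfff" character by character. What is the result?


Interleaving "aaba" and "jfff":
  Position 0: 'a' from first, 'j' from second => "aj"
  Position 1: 'a' from first, 'f' from second => "af"
  Position 2: 'b' from first, 'f' from second => "bf"
  Position 3: 'a' from first, 'f' from second => "af"
Result: ajafbfaf

ajafbfaf


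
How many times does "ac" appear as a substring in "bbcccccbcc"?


Searching for "ac" in "bbcccccbcc"
Scanning each position:
  Position 0: "bb" => no
  Position 1: "bc" => no
  Position 2: "cc" => no
  Position 3: "cc" => no
  Position 4: "cc" => no
  Position 5: "cc" => no
  Position 6: "cb" => no
  Position 7: "bc" => no
  Position 8: "cc" => no
Total occurrences: 0

0


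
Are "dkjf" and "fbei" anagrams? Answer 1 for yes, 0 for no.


Strings: "dkjf", "fbei"
Sorted first:  dfjk
Sorted second: befi
Differ at position 0: 'd' vs 'b' => not anagrams

0


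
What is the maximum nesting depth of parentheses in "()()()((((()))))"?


Input: "()()()((((()))))"
Tracking depth:
  Position 0 '(': depth becomes 1
  Position 1 ')': depth becomes 0
  Position 2 '(': depth becomes 1
  Position 3 ')': depth becomes 0
  Position 4 '(': depth becomes 1
  Position 5 ')': depth becomes 0
  Position 6 '(': depth becomes 1
  Position 7 '(': depth becomes 2
  Position 8 '(': depth becomes 3
  Position 9 '(': depth becomes 4
  Position 10 '(': depth becomes 5
  Position 11 ')': depth becomes 4
  Position 12 ')': depth becomes 3
  Position 13 ')': depth becomes 2
  Position 14 ')': depth becomes 1
  Position 15 ')': depth becomes 0
Maximum depth reached: 5

5


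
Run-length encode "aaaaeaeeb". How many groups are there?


Input: aaaaeaeeb
Scanning for consecutive runs:
  Group 1: 'a' x 4 (positions 0-3)
  Group 2: 'e' x 1 (positions 4-4)
  Group 3: 'a' x 1 (positions 5-5)
  Group 4: 'e' x 2 (positions 6-7)
  Group 5: 'b' x 1 (positions 8-8)
Total groups: 5

5


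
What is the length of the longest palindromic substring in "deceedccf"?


Input: "deceedccf"
Checking substrings for palindromes:
  [1:4] "ece" (len 3) => palindrome
  [3:5] "ee" (len 2) => palindrome
  [6:8] "cc" (len 2) => palindrome
Longest palindromic substring: "ece" with length 3

3


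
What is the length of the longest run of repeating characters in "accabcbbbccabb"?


Input: "accabcbbbccabb"
Scanning for longest run:
  Position 1 ('c'): new char, reset run to 1
  Position 2 ('c'): continues run of 'c', length=2
  Position 3 ('a'): new char, reset run to 1
  Position 4 ('b'): new char, reset run to 1
  Position 5 ('c'): new char, reset run to 1
  Position 6 ('b'): new char, reset run to 1
  Position 7 ('b'): continues run of 'b', length=2
  Position 8 ('b'): continues run of 'b', length=3
  Position 9 ('c'): new char, reset run to 1
  Position 10 ('c'): continues run of 'c', length=2
  Position 11 ('a'): new char, reset run to 1
  Position 12 ('b'): new char, reset run to 1
  Position 13 ('b'): continues run of 'b', length=2
Longest run: 'b' with length 3

3


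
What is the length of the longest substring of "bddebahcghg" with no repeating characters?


Input: "bddebahcghg"
Sliding window (track last position of each char):
  Position 0 ('b'): window [0,0] length 1 -- new best
  Position 1 ('d'): window [0,1] length 2 -- new best
  Position 2 ('d'): repeat (last at 1), move window start to 2
  Position 2 ('d'): window [2,2] length 1
  Position 3 ('e'): window [2,3] length 2
  Position 4 ('b'): window [2,4] length 3 -- new best
  Position 5 ('a'): window [2,5] length 4 -- new best
  Position 6 ('h'): window [2,6] length 5 -- new best
  Position 7 ('c'): window [2,7] length 6 -- new best
  Position 8 ('g'): window [2,8] length 7 -- new best
  Position 9 ('h'): repeat (last at 6), move window start to 7
  Position 9 ('h'): window [7,9] length 3
  Position 10 ('g'): repeat (last at 8), move window start to 9
  Position 10 ('g'): window [9,10] length 2
Longest substring with no repeats: "debahcg" with length 7

7


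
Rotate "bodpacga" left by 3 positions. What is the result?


Input: "bodpacga", rotate left by 3
First 3 characters: "bod"
Remaining characters: "pacga"
Concatenate remaining + first: "pacga" + "bod" = "pacgabod"

pacgabod


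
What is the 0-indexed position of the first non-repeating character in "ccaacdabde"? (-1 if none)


Input: ccaacdabde
Character frequencies:
  'a': 3
  'b': 1
  'c': 3
  'd': 2
  'e': 1
Scanning left to right for freq == 1:
  Position 0 ('c'): freq=3, skip
  Position 1 ('c'): freq=3, skip
  Position 2 ('a'): freq=3, skip
  Position 3 ('a'): freq=3, skip
  Position 4 ('c'): freq=3, skip
  Position 5 ('d'): freq=2, skip
  Position 6 ('a'): freq=3, skip
  Position 7 ('b'): unique! => answer = 7

7


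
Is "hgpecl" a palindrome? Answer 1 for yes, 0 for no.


Input: hgpecl
Reversed: lcepgh
  Compare pos 0 ('h') with pos 5 ('l'): MISMATCH
  Compare pos 1 ('g') with pos 4 ('c'): MISMATCH
  Compare pos 2 ('p') with pos 3 ('e'): MISMATCH
Result: not a palindrome

0


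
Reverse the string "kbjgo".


Input: kbjgo
Reading characters right to left:
  Position 4: 'o'
  Position 3: 'g'
  Position 2: 'j'
  Position 1: 'b'
  Position 0: 'k'
Reversed: ogjbk

ogjbk


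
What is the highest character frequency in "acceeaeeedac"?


Input: acceeaeeedac
Character counts:
  'a': 3
  'c': 3
  'd': 1
  'e': 5
Maximum frequency: 5

5


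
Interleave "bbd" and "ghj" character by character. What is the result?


Interleaving "bbd" and "ghj":
  Position 0: 'b' from first, 'g' from second => "bg"
  Position 1: 'b' from first, 'h' from second => "bh"
  Position 2: 'd' from first, 'j' from second => "dj"
Result: bgbhdj

bgbhdj


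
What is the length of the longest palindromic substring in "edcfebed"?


Input: "edcfebed"
Checking substrings for palindromes:
  [4:7] "ebe" (len 3) => palindrome
Longest palindromic substring: "ebe" with length 3

3


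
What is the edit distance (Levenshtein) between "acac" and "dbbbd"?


Computing edit distance: "acac" -> "dbbbd"
DP table:
           d    b    b    b    d
      0    1    2    3    4    5
  a   1    1    2    3    4    5
  c   2    2    2    3    4    5
  a   3    3    3    3    4    5
  c   4    4    4    4    4    5
Edit distance = dp[4][5] = 5

5


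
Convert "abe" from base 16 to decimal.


Input: "abe" in base 16
Positional expansion:
  Digit 'a' (value 10) x 16^2 = 2560
  Digit 'b' (value 11) x 16^1 = 176
  Digit 'e' (value 14) x 16^0 = 14
Sum = 2750

2750


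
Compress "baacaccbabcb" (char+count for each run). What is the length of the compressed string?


Input: baacaccbabcb
Runs:
  'b' x 1 => "b1"
  'a' x 2 => "a2"
  'c' x 1 => "c1"
  'a' x 1 => "a1"
  'c' x 2 => "c2"
  'b' x 1 => "b1"
  'a' x 1 => "a1"
  'b' x 1 => "b1"
  'c' x 1 => "c1"
  'b' x 1 => "b1"
Compressed: "b1a2c1a1c2b1a1b1c1b1"
Compressed length: 20

20
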